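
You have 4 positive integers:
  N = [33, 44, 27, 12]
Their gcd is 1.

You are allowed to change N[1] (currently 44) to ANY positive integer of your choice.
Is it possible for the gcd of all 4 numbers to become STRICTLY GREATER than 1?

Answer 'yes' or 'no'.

Answer: yes

Derivation:
Current gcd = 1
gcd of all OTHER numbers (without N[1]=44): gcd([33, 27, 12]) = 3
The new gcd after any change is gcd(3, new_value).
This can be at most 3.
Since 3 > old gcd 1, the gcd CAN increase (e.g., set N[1] = 3).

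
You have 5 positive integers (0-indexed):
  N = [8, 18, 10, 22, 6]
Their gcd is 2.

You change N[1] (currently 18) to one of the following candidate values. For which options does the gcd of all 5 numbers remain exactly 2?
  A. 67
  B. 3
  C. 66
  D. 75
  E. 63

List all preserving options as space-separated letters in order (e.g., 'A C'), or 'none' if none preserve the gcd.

Old gcd = 2; gcd of others (without N[1]) = 2
New gcd for candidate v: gcd(2, v). Preserves old gcd iff gcd(2, v) = 2.
  Option A: v=67, gcd(2,67)=1 -> changes
  Option B: v=3, gcd(2,3)=1 -> changes
  Option C: v=66, gcd(2,66)=2 -> preserves
  Option D: v=75, gcd(2,75)=1 -> changes
  Option E: v=63, gcd(2,63)=1 -> changes

Answer: C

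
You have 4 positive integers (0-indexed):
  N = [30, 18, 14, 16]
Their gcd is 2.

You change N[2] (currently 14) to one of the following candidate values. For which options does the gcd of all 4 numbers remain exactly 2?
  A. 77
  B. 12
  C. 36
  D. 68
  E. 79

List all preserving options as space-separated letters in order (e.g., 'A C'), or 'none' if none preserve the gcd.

Answer: B C D

Derivation:
Old gcd = 2; gcd of others (without N[2]) = 2
New gcd for candidate v: gcd(2, v). Preserves old gcd iff gcd(2, v) = 2.
  Option A: v=77, gcd(2,77)=1 -> changes
  Option B: v=12, gcd(2,12)=2 -> preserves
  Option C: v=36, gcd(2,36)=2 -> preserves
  Option D: v=68, gcd(2,68)=2 -> preserves
  Option E: v=79, gcd(2,79)=1 -> changes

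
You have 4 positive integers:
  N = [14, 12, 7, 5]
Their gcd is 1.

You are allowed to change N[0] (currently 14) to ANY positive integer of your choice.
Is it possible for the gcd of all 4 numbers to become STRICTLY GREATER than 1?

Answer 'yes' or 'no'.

Current gcd = 1
gcd of all OTHER numbers (without N[0]=14): gcd([12, 7, 5]) = 1
The new gcd after any change is gcd(1, new_value).
This can be at most 1.
Since 1 = old gcd 1, the gcd can only stay the same or decrease.

Answer: no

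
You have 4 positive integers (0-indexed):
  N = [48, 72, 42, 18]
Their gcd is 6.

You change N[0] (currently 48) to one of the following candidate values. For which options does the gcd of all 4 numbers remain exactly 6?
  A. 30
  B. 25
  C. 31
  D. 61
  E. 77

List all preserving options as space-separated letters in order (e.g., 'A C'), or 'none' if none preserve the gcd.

Answer: A

Derivation:
Old gcd = 6; gcd of others (without N[0]) = 6
New gcd for candidate v: gcd(6, v). Preserves old gcd iff gcd(6, v) = 6.
  Option A: v=30, gcd(6,30)=6 -> preserves
  Option B: v=25, gcd(6,25)=1 -> changes
  Option C: v=31, gcd(6,31)=1 -> changes
  Option D: v=61, gcd(6,61)=1 -> changes
  Option E: v=77, gcd(6,77)=1 -> changes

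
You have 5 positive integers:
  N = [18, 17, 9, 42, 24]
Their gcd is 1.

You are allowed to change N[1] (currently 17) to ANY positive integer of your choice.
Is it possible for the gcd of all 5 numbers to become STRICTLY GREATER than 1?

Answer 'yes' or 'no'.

Answer: yes

Derivation:
Current gcd = 1
gcd of all OTHER numbers (without N[1]=17): gcd([18, 9, 42, 24]) = 3
The new gcd after any change is gcd(3, new_value).
This can be at most 3.
Since 3 > old gcd 1, the gcd CAN increase (e.g., set N[1] = 3).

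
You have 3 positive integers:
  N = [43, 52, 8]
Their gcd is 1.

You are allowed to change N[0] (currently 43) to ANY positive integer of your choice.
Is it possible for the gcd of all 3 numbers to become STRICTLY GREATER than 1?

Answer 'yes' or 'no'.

Current gcd = 1
gcd of all OTHER numbers (without N[0]=43): gcd([52, 8]) = 4
The new gcd after any change is gcd(4, new_value).
This can be at most 4.
Since 4 > old gcd 1, the gcd CAN increase (e.g., set N[0] = 4).

Answer: yes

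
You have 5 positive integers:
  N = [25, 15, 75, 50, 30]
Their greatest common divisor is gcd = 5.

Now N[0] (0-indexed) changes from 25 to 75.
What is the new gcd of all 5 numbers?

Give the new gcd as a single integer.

Answer: 5

Derivation:
Numbers: [25, 15, 75, 50, 30], gcd = 5
Change: index 0, 25 -> 75
gcd of the OTHER numbers (without index 0): gcd([15, 75, 50, 30]) = 5
New gcd = gcd(g_others, new_val) = gcd(5, 75) = 5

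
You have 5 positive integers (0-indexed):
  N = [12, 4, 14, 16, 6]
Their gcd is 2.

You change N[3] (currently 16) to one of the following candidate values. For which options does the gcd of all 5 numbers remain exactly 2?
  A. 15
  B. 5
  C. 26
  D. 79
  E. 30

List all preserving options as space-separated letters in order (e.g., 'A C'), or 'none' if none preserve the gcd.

Old gcd = 2; gcd of others (without N[3]) = 2
New gcd for candidate v: gcd(2, v). Preserves old gcd iff gcd(2, v) = 2.
  Option A: v=15, gcd(2,15)=1 -> changes
  Option B: v=5, gcd(2,5)=1 -> changes
  Option C: v=26, gcd(2,26)=2 -> preserves
  Option D: v=79, gcd(2,79)=1 -> changes
  Option E: v=30, gcd(2,30)=2 -> preserves

Answer: C E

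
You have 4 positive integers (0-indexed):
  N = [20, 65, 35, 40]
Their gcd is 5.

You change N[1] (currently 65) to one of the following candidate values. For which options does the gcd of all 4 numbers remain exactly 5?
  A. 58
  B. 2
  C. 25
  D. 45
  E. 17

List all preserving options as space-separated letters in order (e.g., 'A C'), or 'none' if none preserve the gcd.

Old gcd = 5; gcd of others (without N[1]) = 5
New gcd for candidate v: gcd(5, v). Preserves old gcd iff gcd(5, v) = 5.
  Option A: v=58, gcd(5,58)=1 -> changes
  Option B: v=2, gcd(5,2)=1 -> changes
  Option C: v=25, gcd(5,25)=5 -> preserves
  Option D: v=45, gcd(5,45)=5 -> preserves
  Option E: v=17, gcd(5,17)=1 -> changes

Answer: C D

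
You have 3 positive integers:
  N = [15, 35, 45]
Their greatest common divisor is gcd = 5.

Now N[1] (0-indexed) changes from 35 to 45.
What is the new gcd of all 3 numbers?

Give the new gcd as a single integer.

Answer: 15

Derivation:
Numbers: [15, 35, 45], gcd = 5
Change: index 1, 35 -> 45
gcd of the OTHER numbers (without index 1): gcd([15, 45]) = 15
New gcd = gcd(g_others, new_val) = gcd(15, 45) = 15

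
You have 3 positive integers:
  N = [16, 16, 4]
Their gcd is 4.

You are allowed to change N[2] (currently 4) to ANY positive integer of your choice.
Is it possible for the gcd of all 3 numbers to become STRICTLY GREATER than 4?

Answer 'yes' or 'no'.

Current gcd = 4
gcd of all OTHER numbers (without N[2]=4): gcd([16, 16]) = 16
The new gcd after any change is gcd(16, new_value).
This can be at most 16.
Since 16 > old gcd 4, the gcd CAN increase (e.g., set N[2] = 16).

Answer: yes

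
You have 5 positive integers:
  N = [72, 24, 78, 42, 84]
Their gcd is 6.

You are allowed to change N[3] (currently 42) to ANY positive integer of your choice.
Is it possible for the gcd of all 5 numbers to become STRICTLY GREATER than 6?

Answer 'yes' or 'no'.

Current gcd = 6
gcd of all OTHER numbers (without N[3]=42): gcd([72, 24, 78, 84]) = 6
The new gcd after any change is gcd(6, new_value).
This can be at most 6.
Since 6 = old gcd 6, the gcd can only stay the same or decrease.

Answer: no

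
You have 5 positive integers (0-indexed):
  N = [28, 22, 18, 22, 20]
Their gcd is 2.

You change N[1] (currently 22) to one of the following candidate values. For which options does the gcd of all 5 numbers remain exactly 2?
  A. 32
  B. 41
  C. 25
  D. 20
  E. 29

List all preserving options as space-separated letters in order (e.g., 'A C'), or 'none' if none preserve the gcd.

Answer: A D

Derivation:
Old gcd = 2; gcd of others (without N[1]) = 2
New gcd for candidate v: gcd(2, v). Preserves old gcd iff gcd(2, v) = 2.
  Option A: v=32, gcd(2,32)=2 -> preserves
  Option B: v=41, gcd(2,41)=1 -> changes
  Option C: v=25, gcd(2,25)=1 -> changes
  Option D: v=20, gcd(2,20)=2 -> preserves
  Option E: v=29, gcd(2,29)=1 -> changes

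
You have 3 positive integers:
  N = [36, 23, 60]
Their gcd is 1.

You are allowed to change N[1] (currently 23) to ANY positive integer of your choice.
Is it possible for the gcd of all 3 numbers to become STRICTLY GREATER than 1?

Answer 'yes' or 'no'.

Current gcd = 1
gcd of all OTHER numbers (without N[1]=23): gcd([36, 60]) = 12
The new gcd after any change is gcd(12, new_value).
This can be at most 12.
Since 12 > old gcd 1, the gcd CAN increase (e.g., set N[1] = 12).

Answer: yes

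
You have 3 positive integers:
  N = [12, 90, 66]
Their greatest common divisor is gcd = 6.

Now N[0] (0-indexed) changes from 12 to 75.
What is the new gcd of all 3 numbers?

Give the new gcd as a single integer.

Numbers: [12, 90, 66], gcd = 6
Change: index 0, 12 -> 75
gcd of the OTHER numbers (without index 0): gcd([90, 66]) = 6
New gcd = gcd(g_others, new_val) = gcd(6, 75) = 3

Answer: 3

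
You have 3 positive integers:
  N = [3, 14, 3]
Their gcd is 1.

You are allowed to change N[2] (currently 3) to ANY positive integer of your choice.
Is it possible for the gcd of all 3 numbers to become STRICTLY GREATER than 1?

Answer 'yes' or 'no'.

Current gcd = 1
gcd of all OTHER numbers (without N[2]=3): gcd([3, 14]) = 1
The new gcd after any change is gcd(1, new_value).
This can be at most 1.
Since 1 = old gcd 1, the gcd can only stay the same or decrease.

Answer: no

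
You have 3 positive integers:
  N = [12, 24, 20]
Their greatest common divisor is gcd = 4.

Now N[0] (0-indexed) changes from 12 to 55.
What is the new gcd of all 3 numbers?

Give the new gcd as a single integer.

Numbers: [12, 24, 20], gcd = 4
Change: index 0, 12 -> 55
gcd of the OTHER numbers (without index 0): gcd([24, 20]) = 4
New gcd = gcd(g_others, new_val) = gcd(4, 55) = 1

Answer: 1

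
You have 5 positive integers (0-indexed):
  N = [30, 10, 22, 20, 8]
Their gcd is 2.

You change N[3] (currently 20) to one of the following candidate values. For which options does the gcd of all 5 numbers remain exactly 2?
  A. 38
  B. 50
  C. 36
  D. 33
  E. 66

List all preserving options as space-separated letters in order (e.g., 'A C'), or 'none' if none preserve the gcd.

Old gcd = 2; gcd of others (without N[3]) = 2
New gcd for candidate v: gcd(2, v). Preserves old gcd iff gcd(2, v) = 2.
  Option A: v=38, gcd(2,38)=2 -> preserves
  Option B: v=50, gcd(2,50)=2 -> preserves
  Option C: v=36, gcd(2,36)=2 -> preserves
  Option D: v=33, gcd(2,33)=1 -> changes
  Option E: v=66, gcd(2,66)=2 -> preserves

Answer: A B C E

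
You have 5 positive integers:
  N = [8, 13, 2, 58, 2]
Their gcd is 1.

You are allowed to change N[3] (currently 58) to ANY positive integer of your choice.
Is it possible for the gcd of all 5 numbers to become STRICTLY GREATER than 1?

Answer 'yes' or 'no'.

Answer: no

Derivation:
Current gcd = 1
gcd of all OTHER numbers (without N[3]=58): gcd([8, 13, 2, 2]) = 1
The new gcd after any change is gcd(1, new_value).
This can be at most 1.
Since 1 = old gcd 1, the gcd can only stay the same or decrease.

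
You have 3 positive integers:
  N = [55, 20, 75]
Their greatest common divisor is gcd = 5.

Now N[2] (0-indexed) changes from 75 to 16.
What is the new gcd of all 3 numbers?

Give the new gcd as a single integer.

Numbers: [55, 20, 75], gcd = 5
Change: index 2, 75 -> 16
gcd of the OTHER numbers (without index 2): gcd([55, 20]) = 5
New gcd = gcd(g_others, new_val) = gcd(5, 16) = 1

Answer: 1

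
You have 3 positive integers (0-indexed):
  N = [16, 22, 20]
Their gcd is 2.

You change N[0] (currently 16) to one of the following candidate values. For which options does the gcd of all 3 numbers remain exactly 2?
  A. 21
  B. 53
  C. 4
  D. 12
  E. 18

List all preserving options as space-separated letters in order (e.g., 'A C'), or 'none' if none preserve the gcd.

Answer: C D E

Derivation:
Old gcd = 2; gcd of others (without N[0]) = 2
New gcd for candidate v: gcd(2, v). Preserves old gcd iff gcd(2, v) = 2.
  Option A: v=21, gcd(2,21)=1 -> changes
  Option B: v=53, gcd(2,53)=1 -> changes
  Option C: v=4, gcd(2,4)=2 -> preserves
  Option D: v=12, gcd(2,12)=2 -> preserves
  Option E: v=18, gcd(2,18)=2 -> preserves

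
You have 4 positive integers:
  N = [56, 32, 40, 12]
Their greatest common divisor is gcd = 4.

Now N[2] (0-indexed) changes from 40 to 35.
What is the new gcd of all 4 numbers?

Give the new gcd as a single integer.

Answer: 1

Derivation:
Numbers: [56, 32, 40, 12], gcd = 4
Change: index 2, 40 -> 35
gcd of the OTHER numbers (without index 2): gcd([56, 32, 12]) = 4
New gcd = gcd(g_others, new_val) = gcd(4, 35) = 1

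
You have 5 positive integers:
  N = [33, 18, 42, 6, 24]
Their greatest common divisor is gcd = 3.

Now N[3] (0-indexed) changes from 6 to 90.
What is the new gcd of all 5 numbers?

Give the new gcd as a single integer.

Answer: 3

Derivation:
Numbers: [33, 18, 42, 6, 24], gcd = 3
Change: index 3, 6 -> 90
gcd of the OTHER numbers (without index 3): gcd([33, 18, 42, 24]) = 3
New gcd = gcd(g_others, new_val) = gcd(3, 90) = 3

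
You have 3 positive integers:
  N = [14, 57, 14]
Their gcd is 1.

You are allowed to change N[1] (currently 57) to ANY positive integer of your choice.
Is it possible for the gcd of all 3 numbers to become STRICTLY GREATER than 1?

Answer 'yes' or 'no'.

Current gcd = 1
gcd of all OTHER numbers (without N[1]=57): gcd([14, 14]) = 14
The new gcd after any change is gcd(14, new_value).
This can be at most 14.
Since 14 > old gcd 1, the gcd CAN increase (e.g., set N[1] = 14).

Answer: yes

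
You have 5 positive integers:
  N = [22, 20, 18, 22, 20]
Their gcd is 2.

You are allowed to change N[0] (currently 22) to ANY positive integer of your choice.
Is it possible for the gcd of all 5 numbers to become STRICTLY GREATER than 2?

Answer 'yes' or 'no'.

Answer: no

Derivation:
Current gcd = 2
gcd of all OTHER numbers (without N[0]=22): gcd([20, 18, 22, 20]) = 2
The new gcd after any change is gcd(2, new_value).
This can be at most 2.
Since 2 = old gcd 2, the gcd can only stay the same or decrease.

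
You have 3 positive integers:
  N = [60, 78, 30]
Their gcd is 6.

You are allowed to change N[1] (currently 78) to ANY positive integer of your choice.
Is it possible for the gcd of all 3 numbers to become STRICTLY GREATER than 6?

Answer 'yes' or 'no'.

Answer: yes

Derivation:
Current gcd = 6
gcd of all OTHER numbers (without N[1]=78): gcd([60, 30]) = 30
The new gcd after any change is gcd(30, new_value).
This can be at most 30.
Since 30 > old gcd 6, the gcd CAN increase (e.g., set N[1] = 30).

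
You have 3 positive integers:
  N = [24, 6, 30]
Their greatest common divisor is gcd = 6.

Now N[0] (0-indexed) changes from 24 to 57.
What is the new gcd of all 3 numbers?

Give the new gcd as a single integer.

Answer: 3

Derivation:
Numbers: [24, 6, 30], gcd = 6
Change: index 0, 24 -> 57
gcd of the OTHER numbers (without index 0): gcd([6, 30]) = 6
New gcd = gcd(g_others, new_val) = gcd(6, 57) = 3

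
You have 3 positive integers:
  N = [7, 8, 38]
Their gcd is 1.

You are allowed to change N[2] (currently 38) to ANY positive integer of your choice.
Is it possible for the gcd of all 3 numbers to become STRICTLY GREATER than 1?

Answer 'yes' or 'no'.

Answer: no

Derivation:
Current gcd = 1
gcd of all OTHER numbers (without N[2]=38): gcd([7, 8]) = 1
The new gcd after any change is gcd(1, new_value).
This can be at most 1.
Since 1 = old gcd 1, the gcd can only stay the same or decrease.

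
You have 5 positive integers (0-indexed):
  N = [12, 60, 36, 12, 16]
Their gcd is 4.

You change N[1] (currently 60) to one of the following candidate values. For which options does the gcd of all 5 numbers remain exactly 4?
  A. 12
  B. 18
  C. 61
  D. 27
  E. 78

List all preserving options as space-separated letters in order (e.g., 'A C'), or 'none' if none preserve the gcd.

Answer: A

Derivation:
Old gcd = 4; gcd of others (without N[1]) = 4
New gcd for candidate v: gcd(4, v). Preserves old gcd iff gcd(4, v) = 4.
  Option A: v=12, gcd(4,12)=4 -> preserves
  Option B: v=18, gcd(4,18)=2 -> changes
  Option C: v=61, gcd(4,61)=1 -> changes
  Option D: v=27, gcd(4,27)=1 -> changes
  Option E: v=78, gcd(4,78)=2 -> changes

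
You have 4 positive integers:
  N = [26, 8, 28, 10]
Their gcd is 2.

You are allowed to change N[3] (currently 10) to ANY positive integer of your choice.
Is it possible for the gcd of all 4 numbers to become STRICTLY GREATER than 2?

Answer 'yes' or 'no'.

Answer: no

Derivation:
Current gcd = 2
gcd of all OTHER numbers (without N[3]=10): gcd([26, 8, 28]) = 2
The new gcd after any change is gcd(2, new_value).
This can be at most 2.
Since 2 = old gcd 2, the gcd can only stay the same or decrease.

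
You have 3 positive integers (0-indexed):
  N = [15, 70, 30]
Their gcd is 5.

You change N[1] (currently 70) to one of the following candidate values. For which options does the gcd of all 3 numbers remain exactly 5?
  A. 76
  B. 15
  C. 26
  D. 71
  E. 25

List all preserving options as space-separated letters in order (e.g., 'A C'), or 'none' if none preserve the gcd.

Old gcd = 5; gcd of others (without N[1]) = 15
New gcd for candidate v: gcd(15, v). Preserves old gcd iff gcd(15, v) = 5.
  Option A: v=76, gcd(15,76)=1 -> changes
  Option B: v=15, gcd(15,15)=15 -> changes
  Option C: v=26, gcd(15,26)=1 -> changes
  Option D: v=71, gcd(15,71)=1 -> changes
  Option E: v=25, gcd(15,25)=5 -> preserves

Answer: E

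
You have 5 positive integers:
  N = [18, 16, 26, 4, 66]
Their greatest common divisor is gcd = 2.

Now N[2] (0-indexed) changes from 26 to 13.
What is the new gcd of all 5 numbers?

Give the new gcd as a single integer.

Answer: 1

Derivation:
Numbers: [18, 16, 26, 4, 66], gcd = 2
Change: index 2, 26 -> 13
gcd of the OTHER numbers (without index 2): gcd([18, 16, 4, 66]) = 2
New gcd = gcd(g_others, new_val) = gcd(2, 13) = 1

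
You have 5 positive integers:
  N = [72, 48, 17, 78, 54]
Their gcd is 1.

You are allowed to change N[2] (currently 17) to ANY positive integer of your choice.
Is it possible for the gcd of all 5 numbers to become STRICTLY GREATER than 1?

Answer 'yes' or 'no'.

Answer: yes

Derivation:
Current gcd = 1
gcd of all OTHER numbers (without N[2]=17): gcd([72, 48, 78, 54]) = 6
The new gcd after any change is gcd(6, new_value).
This can be at most 6.
Since 6 > old gcd 1, the gcd CAN increase (e.g., set N[2] = 6).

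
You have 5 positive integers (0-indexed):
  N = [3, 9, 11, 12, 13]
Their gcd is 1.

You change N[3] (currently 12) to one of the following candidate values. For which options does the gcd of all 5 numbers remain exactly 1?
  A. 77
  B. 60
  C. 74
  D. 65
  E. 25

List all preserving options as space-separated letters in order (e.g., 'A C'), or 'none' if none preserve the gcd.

Old gcd = 1; gcd of others (without N[3]) = 1
New gcd for candidate v: gcd(1, v). Preserves old gcd iff gcd(1, v) = 1.
  Option A: v=77, gcd(1,77)=1 -> preserves
  Option B: v=60, gcd(1,60)=1 -> preserves
  Option C: v=74, gcd(1,74)=1 -> preserves
  Option D: v=65, gcd(1,65)=1 -> preserves
  Option E: v=25, gcd(1,25)=1 -> preserves

Answer: A B C D E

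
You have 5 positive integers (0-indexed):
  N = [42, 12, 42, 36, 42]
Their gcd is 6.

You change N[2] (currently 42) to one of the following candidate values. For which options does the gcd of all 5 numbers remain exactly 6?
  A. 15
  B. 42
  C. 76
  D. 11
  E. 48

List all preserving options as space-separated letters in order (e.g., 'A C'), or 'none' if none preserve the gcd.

Answer: B E

Derivation:
Old gcd = 6; gcd of others (without N[2]) = 6
New gcd for candidate v: gcd(6, v). Preserves old gcd iff gcd(6, v) = 6.
  Option A: v=15, gcd(6,15)=3 -> changes
  Option B: v=42, gcd(6,42)=6 -> preserves
  Option C: v=76, gcd(6,76)=2 -> changes
  Option D: v=11, gcd(6,11)=1 -> changes
  Option E: v=48, gcd(6,48)=6 -> preserves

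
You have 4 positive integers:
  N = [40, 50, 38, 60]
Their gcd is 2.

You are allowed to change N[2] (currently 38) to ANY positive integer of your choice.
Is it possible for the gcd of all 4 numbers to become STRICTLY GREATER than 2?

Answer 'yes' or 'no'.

Current gcd = 2
gcd of all OTHER numbers (without N[2]=38): gcd([40, 50, 60]) = 10
The new gcd after any change is gcd(10, new_value).
This can be at most 10.
Since 10 > old gcd 2, the gcd CAN increase (e.g., set N[2] = 10).

Answer: yes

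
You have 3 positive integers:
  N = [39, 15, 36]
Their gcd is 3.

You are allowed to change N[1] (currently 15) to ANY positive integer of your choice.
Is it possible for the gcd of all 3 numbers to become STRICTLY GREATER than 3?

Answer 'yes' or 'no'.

Answer: no

Derivation:
Current gcd = 3
gcd of all OTHER numbers (without N[1]=15): gcd([39, 36]) = 3
The new gcd after any change is gcd(3, new_value).
This can be at most 3.
Since 3 = old gcd 3, the gcd can only stay the same or decrease.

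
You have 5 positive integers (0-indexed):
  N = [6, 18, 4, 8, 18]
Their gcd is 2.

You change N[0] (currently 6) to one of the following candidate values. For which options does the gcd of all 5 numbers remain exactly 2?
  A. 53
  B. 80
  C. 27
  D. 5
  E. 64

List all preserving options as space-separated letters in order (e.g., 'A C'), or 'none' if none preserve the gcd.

Old gcd = 2; gcd of others (without N[0]) = 2
New gcd for candidate v: gcd(2, v). Preserves old gcd iff gcd(2, v) = 2.
  Option A: v=53, gcd(2,53)=1 -> changes
  Option B: v=80, gcd(2,80)=2 -> preserves
  Option C: v=27, gcd(2,27)=1 -> changes
  Option D: v=5, gcd(2,5)=1 -> changes
  Option E: v=64, gcd(2,64)=2 -> preserves

Answer: B E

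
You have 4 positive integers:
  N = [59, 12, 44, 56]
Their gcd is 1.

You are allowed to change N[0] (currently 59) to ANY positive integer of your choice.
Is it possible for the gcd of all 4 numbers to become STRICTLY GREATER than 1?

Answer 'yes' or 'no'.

Answer: yes

Derivation:
Current gcd = 1
gcd of all OTHER numbers (without N[0]=59): gcd([12, 44, 56]) = 4
The new gcd after any change is gcd(4, new_value).
This can be at most 4.
Since 4 > old gcd 1, the gcd CAN increase (e.g., set N[0] = 4).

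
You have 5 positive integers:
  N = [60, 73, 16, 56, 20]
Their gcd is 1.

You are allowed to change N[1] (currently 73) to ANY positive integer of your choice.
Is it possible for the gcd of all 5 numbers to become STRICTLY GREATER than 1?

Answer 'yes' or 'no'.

Current gcd = 1
gcd of all OTHER numbers (without N[1]=73): gcd([60, 16, 56, 20]) = 4
The new gcd after any change is gcd(4, new_value).
This can be at most 4.
Since 4 > old gcd 1, the gcd CAN increase (e.g., set N[1] = 4).

Answer: yes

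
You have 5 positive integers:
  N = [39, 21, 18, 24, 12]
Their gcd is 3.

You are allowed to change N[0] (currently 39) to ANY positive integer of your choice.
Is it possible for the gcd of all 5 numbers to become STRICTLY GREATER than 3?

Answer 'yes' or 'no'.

Answer: no

Derivation:
Current gcd = 3
gcd of all OTHER numbers (without N[0]=39): gcd([21, 18, 24, 12]) = 3
The new gcd after any change is gcd(3, new_value).
This can be at most 3.
Since 3 = old gcd 3, the gcd can only stay the same or decrease.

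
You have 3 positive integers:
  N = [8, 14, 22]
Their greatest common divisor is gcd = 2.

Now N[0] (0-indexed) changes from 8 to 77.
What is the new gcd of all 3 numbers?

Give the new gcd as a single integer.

Answer: 1

Derivation:
Numbers: [8, 14, 22], gcd = 2
Change: index 0, 8 -> 77
gcd of the OTHER numbers (without index 0): gcd([14, 22]) = 2
New gcd = gcd(g_others, new_val) = gcd(2, 77) = 1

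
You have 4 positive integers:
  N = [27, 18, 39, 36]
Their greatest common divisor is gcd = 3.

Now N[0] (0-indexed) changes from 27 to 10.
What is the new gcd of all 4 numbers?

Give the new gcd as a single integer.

Numbers: [27, 18, 39, 36], gcd = 3
Change: index 0, 27 -> 10
gcd of the OTHER numbers (without index 0): gcd([18, 39, 36]) = 3
New gcd = gcd(g_others, new_val) = gcd(3, 10) = 1

Answer: 1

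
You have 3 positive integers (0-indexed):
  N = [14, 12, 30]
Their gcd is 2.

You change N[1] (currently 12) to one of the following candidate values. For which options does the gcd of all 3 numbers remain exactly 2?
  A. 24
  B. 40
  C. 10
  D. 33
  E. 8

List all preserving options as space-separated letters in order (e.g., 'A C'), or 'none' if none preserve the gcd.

Answer: A B C E

Derivation:
Old gcd = 2; gcd of others (without N[1]) = 2
New gcd for candidate v: gcd(2, v). Preserves old gcd iff gcd(2, v) = 2.
  Option A: v=24, gcd(2,24)=2 -> preserves
  Option B: v=40, gcd(2,40)=2 -> preserves
  Option C: v=10, gcd(2,10)=2 -> preserves
  Option D: v=33, gcd(2,33)=1 -> changes
  Option E: v=8, gcd(2,8)=2 -> preserves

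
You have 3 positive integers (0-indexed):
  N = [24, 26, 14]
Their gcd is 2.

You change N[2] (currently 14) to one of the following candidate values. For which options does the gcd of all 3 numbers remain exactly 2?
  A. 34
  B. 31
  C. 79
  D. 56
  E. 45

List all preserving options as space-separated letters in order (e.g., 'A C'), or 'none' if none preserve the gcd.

Old gcd = 2; gcd of others (without N[2]) = 2
New gcd for candidate v: gcd(2, v). Preserves old gcd iff gcd(2, v) = 2.
  Option A: v=34, gcd(2,34)=2 -> preserves
  Option B: v=31, gcd(2,31)=1 -> changes
  Option C: v=79, gcd(2,79)=1 -> changes
  Option D: v=56, gcd(2,56)=2 -> preserves
  Option E: v=45, gcd(2,45)=1 -> changes

Answer: A D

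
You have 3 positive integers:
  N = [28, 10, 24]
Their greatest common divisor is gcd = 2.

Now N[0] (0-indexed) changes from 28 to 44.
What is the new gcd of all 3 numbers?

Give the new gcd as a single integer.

Numbers: [28, 10, 24], gcd = 2
Change: index 0, 28 -> 44
gcd of the OTHER numbers (without index 0): gcd([10, 24]) = 2
New gcd = gcd(g_others, new_val) = gcd(2, 44) = 2

Answer: 2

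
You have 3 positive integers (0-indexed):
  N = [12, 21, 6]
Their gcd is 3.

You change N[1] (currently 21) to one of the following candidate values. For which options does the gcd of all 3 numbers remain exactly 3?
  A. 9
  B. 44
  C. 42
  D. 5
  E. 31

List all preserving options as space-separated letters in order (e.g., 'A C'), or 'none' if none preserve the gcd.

Old gcd = 3; gcd of others (without N[1]) = 6
New gcd for candidate v: gcd(6, v). Preserves old gcd iff gcd(6, v) = 3.
  Option A: v=9, gcd(6,9)=3 -> preserves
  Option B: v=44, gcd(6,44)=2 -> changes
  Option C: v=42, gcd(6,42)=6 -> changes
  Option D: v=5, gcd(6,5)=1 -> changes
  Option E: v=31, gcd(6,31)=1 -> changes

Answer: A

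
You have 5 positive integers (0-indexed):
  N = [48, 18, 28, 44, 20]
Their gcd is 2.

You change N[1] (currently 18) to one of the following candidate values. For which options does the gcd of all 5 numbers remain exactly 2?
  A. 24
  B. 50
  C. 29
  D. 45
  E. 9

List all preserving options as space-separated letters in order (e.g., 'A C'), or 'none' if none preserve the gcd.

Old gcd = 2; gcd of others (without N[1]) = 4
New gcd for candidate v: gcd(4, v). Preserves old gcd iff gcd(4, v) = 2.
  Option A: v=24, gcd(4,24)=4 -> changes
  Option B: v=50, gcd(4,50)=2 -> preserves
  Option C: v=29, gcd(4,29)=1 -> changes
  Option D: v=45, gcd(4,45)=1 -> changes
  Option E: v=9, gcd(4,9)=1 -> changes

Answer: B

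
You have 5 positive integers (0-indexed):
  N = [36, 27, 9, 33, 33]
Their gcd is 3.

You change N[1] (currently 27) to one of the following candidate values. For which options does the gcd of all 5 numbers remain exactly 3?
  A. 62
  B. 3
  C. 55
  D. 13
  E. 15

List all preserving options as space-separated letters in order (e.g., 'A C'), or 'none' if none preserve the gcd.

Answer: B E

Derivation:
Old gcd = 3; gcd of others (without N[1]) = 3
New gcd for candidate v: gcd(3, v). Preserves old gcd iff gcd(3, v) = 3.
  Option A: v=62, gcd(3,62)=1 -> changes
  Option B: v=3, gcd(3,3)=3 -> preserves
  Option C: v=55, gcd(3,55)=1 -> changes
  Option D: v=13, gcd(3,13)=1 -> changes
  Option E: v=15, gcd(3,15)=3 -> preserves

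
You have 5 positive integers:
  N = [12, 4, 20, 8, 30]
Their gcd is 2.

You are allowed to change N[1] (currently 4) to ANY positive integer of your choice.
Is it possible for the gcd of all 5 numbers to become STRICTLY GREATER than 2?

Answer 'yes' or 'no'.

Answer: no

Derivation:
Current gcd = 2
gcd of all OTHER numbers (without N[1]=4): gcd([12, 20, 8, 30]) = 2
The new gcd after any change is gcd(2, new_value).
This can be at most 2.
Since 2 = old gcd 2, the gcd can only stay the same or decrease.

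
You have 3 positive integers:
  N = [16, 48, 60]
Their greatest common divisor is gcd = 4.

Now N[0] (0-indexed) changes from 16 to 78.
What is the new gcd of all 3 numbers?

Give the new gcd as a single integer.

Numbers: [16, 48, 60], gcd = 4
Change: index 0, 16 -> 78
gcd of the OTHER numbers (without index 0): gcd([48, 60]) = 12
New gcd = gcd(g_others, new_val) = gcd(12, 78) = 6

Answer: 6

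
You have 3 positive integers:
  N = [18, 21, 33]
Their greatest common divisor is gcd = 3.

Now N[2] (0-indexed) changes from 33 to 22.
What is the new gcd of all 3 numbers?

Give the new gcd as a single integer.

Numbers: [18, 21, 33], gcd = 3
Change: index 2, 33 -> 22
gcd of the OTHER numbers (without index 2): gcd([18, 21]) = 3
New gcd = gcd(g_others, new_val) = gcd(3, 22) = 1

Answer: 1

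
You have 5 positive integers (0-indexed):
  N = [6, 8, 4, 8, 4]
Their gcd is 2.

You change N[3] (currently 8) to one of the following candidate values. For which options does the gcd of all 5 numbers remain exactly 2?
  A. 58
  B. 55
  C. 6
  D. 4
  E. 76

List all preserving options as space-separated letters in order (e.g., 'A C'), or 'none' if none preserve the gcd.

Answer: A C D E

Derivation:
Old gcd = 2; gcd of others (without N[3]) = 2
New gcd for candidate v: gcd(2, v). Preserves old gcd iff gcd(2, v) = 2.
  Option A: v=58, gcd(2,58)=2 -> preserves
  Option B: v=55, gcd(2,55)=1 -> changes
  Option C: v=6, gcd(2,6)=2 -> preserves
  Option D: v=4, gcd(2,4)=2 -> preserves
  Option E: v=76, gcd(2,76)=2 -> preserves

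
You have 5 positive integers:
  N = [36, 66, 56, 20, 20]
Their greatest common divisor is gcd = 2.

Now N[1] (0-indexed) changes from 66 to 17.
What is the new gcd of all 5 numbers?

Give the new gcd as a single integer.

Numbers: [36, 66, 56, 20, 20], gcd = 2
Change: index 1, 66 -> 17
gcd of the OTHER numbers (without index 1): gcd([36, 56, 20, 20]) = 4
New gcd = gcd(g_others, new_val) = gcd(4, 17) = 1

Answer: 1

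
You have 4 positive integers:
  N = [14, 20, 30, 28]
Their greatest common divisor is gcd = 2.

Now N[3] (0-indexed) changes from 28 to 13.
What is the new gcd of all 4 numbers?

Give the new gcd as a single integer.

Answer: 1

Derivation:
Numbers: [14, 20, 30, 28], gcd = 2
Change: index 3, 28 -> 13
gcd of the OTHER numbers (without index 3): gcd([14, 20, 30]) = 2
New gcd = gcd(g_others, new_val) = gcd(2, 13) = 1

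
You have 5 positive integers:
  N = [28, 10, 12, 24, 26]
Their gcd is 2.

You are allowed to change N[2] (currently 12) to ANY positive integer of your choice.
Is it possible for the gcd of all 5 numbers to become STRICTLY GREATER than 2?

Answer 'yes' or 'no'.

Answer: no

Derivation:
Current gcd = 2
gcd of all OTHER numbers (without N[2]=12): gcd([28, 10, 24, 26]) = 2
The new gcd after any change is gcd(2, new_value).
This can be at most 2.
Since 2 = old gcd 2, the gcd can only stay the same or decrease.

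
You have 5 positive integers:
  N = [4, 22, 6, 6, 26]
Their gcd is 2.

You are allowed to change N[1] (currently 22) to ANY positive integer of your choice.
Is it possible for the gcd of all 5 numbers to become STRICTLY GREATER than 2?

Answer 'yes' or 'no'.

Answer: no

Derivation:
Current gcd = 2
gcd of all OTHER numbers (without N[1]=22): gcd([4, 6, 6, 26]) = 2
The new gcd after any change is gcd(2, new_value).
This can be at most 2.
Since 2 = old gcd 2, the gcd can only stay the same or decrease.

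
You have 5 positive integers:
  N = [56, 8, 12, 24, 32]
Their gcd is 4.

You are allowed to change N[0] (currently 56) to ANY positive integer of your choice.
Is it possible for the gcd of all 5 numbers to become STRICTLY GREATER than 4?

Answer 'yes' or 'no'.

Answer: no

Derivation:
Current gcd = 4
gcd of all OTHER numbers (without N[0]=56): gcd([8, 12, 24, 32]) = 4
The new gcd after any change is gcd(4, new_value).
This can be at most 4.
Since 4 = old gcd 4, the gcd can only stay the same or decrease.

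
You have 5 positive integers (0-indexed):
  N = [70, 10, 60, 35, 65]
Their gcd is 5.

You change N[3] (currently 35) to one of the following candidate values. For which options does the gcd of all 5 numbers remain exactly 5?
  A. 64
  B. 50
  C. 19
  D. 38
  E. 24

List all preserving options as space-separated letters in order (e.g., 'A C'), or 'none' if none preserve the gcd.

Answer: B

Derivation:
Old gcd = 5; gcd of others (without N[3]) = 5
New gcd for candidate v: gcd(5, v). Preserves old gcd iff gcd(5, v) = 5.
  Option A: v=64, gcd(5,64)=1 -> changes
  Option B: v=50, gcd(5,50)=5 -> preserves
  Option C: v=19, gcd(5,19)=1 -> changes
  Option D: v=38, gcd(5,38)=1 -> changes
  Option E: v=24, gcd(5,24)=1 -> changes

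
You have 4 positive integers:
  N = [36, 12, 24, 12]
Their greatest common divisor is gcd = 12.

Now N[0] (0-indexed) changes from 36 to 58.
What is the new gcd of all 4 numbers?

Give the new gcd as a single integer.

Numbers: [36, 12, 24, 12], gcd = 12
Change: index 0, 36 -> 58
gcd of the OTHER numbers (without index 0): gcd([12, 24, 12]) = 12
New gcd = gcd(g_others, new_val) = gcd(12, 58) = 2

Answer: 2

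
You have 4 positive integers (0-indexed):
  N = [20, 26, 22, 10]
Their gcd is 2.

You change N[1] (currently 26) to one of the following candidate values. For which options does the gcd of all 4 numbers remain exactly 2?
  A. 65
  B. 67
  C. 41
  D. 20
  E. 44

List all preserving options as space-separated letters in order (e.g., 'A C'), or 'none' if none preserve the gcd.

Answer: D E

Derivation:
Old gcd = 2; gcd of others (without N[1]) = 2
New gcd for candidate v: gcd(2, v). Preserves old gcd iff gcd(2, v) = 2.
  Option A: v=65, gcd(2,65)=1 -> changes
  Option B: v=67, gcd(2,67)=1 -> changes
  Option C: v=41, gcd(2,41)=1 -> changes
  Option D: v=20, gcd(2,20)=2 -> preserves
  Option E: v=44, gcd(2,44)=2 -> preserves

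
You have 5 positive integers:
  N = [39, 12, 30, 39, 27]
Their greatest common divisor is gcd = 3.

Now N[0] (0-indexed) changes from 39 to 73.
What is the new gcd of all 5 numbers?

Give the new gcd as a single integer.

Numbers: [39, 12, 30, 39, 27], gcd = 3
Change: index 0, 39 -> 73
gcd of the OTHER numbers (without index 0): gcd([12, 30, 39, 27]) = 3
New gcd = gcd(g_others, new_val) = gcd(3, 73) = 1

Answer: 1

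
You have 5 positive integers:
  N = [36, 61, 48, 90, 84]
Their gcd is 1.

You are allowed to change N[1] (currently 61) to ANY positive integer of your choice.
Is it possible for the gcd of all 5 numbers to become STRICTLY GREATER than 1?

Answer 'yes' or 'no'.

Answer: yes

Derivation:
Current gcd = 1
gcd of all OTHER numbers (without N[1]=61): gcd([36, 48, 90, 84]) = 6
The new gcd after any change is gcd(6, new_value).
This can be at most 6.
Since 6 > old gcd 1, the gcd CAN increase (e.g., set N[1] = 6).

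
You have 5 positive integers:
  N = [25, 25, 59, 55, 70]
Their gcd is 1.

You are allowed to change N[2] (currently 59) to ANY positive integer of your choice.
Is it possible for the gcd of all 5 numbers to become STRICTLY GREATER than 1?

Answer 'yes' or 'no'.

Answer: yes

Derivation:
Current gcd = 1
gcd of all OTHER numbers (without N[2]=59): gcd([25, 25, 55, 70]) = 5
The new gcd after any change is gcd(5, new_value).
This can be at most 5.
Since 5 > old gcd 1, the gcd CAN increase (e.g., set N[2] = 5).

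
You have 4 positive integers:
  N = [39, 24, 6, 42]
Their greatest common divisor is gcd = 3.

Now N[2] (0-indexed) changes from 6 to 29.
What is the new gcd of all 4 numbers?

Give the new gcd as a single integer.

Answer: 1

Derivation:
Numbers: [39, 24, 6, 42], gcd = 3
Change: index 2, 6 -> 29
gcd of the OTHER numbers (without index 2): gcd([39, 24, 42]) = 3
New gcd = gcd(g_others, new_val) = gcd(3, 29) = 1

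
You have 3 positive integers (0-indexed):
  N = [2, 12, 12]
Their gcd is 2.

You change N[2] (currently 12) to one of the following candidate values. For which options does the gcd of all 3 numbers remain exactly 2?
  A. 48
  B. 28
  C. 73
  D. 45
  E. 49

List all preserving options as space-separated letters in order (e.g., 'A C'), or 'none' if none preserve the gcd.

Answer: A B

Derivation:
Old gcd = 2; gcd of others (without N[2]) = 2
New gcd for candidate v: gcd(2, v). Preserves old gcd iff gcd(2, v) = 2.
  Option A: v=48, gcd(2,48)=2 -> preserves
  Option B: v=28, gcd(2,28)=2 -> preserves
  Option C: v=73, gcd(2,73)=1 -> changes
  Option D: v=45, gcd(2,45)=1 -> changes
  Option E: v=49, gcd(2,49)=1 -> changes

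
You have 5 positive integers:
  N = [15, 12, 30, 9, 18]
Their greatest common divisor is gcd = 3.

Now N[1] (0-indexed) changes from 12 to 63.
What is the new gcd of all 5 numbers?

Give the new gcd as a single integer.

Numbers: [15, 12, 30, 9, 18], gcd = 3
Change: index 1, 12 -> 63
gcd of the OTHER numbers (without index 1): gcd([15, 30, 9, 18]) = 3
New gcd = gcd(g_others, new_val) = gcd(3, 63) = 3

Answer: 3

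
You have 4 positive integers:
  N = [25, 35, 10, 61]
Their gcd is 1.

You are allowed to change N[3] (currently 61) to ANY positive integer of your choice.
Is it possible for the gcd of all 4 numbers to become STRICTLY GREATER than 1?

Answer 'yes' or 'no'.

Answer: yes

Derivation:
Current gcd = 1
gcd of all OTHER numbers (without N[3]=61): gcd([25, 35, 10]) = 5
The new gcd after any change is gcd(5, new_value).
This can be at most 5.
Since 5 > old gcd 1, the gcd CAN increase (e.g., set N[3] = 5).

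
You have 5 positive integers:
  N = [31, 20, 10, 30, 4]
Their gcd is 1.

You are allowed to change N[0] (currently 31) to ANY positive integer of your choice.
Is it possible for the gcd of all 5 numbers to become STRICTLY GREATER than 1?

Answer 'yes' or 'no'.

Answer: yes

Derivation:
Current gcd = 1
gcd of all OTHER numbers (without N[0]=31): gcd([20, 10, 30, 4]) = 2
The new gcd after any change is gcd(2, new_value).
This can be at most 2.
Since 2 > old gcd 1, the gcd CAN increase (e.g., set N[0] = 2).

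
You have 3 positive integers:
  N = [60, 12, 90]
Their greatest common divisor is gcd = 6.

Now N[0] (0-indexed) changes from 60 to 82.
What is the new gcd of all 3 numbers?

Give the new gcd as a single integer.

Answer: 2

Derivation:
Numbers: [60, 12, 90], gcd = 6
Change: index 0, 60 -> 82
gcd of the OTHER numbers (without index 0): gcd([12, 90]) = 6
New gcd = gcd(g_others, new_val) = gcd(6, 82) = 2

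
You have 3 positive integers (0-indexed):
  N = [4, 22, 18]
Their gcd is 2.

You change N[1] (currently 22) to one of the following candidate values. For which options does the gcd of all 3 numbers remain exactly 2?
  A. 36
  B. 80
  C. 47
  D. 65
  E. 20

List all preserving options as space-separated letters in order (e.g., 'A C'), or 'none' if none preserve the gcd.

Old gcd = 2; gcd of others (without N[1]) = 2
New gcd for candidate v: gcd(2, v). Preserves old gcd iff gcd(2, v) = 2.
  Option A: v=36, gcd(2,36)=2 -> preserves
  Option B: v=80, gcd(2,80)=2 -> preserves
  Option C: v=47, gcd(2,47)=1 -> changes
  Option D: v=65, gcd(2,65)=1 -> changes
  Option E: v=20, gcd(2,20)=2 -> preserves

Answer: A B E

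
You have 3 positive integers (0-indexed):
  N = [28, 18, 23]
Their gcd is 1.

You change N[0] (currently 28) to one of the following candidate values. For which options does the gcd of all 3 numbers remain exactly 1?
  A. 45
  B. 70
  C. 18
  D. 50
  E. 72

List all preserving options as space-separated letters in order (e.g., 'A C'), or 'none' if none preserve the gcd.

Answer: A B C D E

Derivation:
Old gcd = 1; gcd of others (without N[0]) = 1
New gcd for candidate v: gcd(1, v). Preserves old gcd iff gcd(1, v) = 1.
  Option A: v=45, gcd(1,45)=1 -> preserves
  Option B: v=70, gcd(1,70)=1 -> preserves
  Option C: v=18, gcd(1,18)=1 -> preserves
  Option D: v=50, gcd(1,50)=1 -> preserves
  Option E: v=72, gcd(1,72)=1 -> preserves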